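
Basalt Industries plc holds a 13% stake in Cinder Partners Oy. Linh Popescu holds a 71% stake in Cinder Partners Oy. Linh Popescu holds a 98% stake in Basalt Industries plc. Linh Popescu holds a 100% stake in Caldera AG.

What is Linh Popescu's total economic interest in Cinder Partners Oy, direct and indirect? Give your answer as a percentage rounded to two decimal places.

Linh reaches Cinder along 2 paths.
Via Basalt: 98% × 13% = 12.74%.
Direct stake: 71% = 71%.
Total: 12.74% + 71% = 83.74%.

83.74%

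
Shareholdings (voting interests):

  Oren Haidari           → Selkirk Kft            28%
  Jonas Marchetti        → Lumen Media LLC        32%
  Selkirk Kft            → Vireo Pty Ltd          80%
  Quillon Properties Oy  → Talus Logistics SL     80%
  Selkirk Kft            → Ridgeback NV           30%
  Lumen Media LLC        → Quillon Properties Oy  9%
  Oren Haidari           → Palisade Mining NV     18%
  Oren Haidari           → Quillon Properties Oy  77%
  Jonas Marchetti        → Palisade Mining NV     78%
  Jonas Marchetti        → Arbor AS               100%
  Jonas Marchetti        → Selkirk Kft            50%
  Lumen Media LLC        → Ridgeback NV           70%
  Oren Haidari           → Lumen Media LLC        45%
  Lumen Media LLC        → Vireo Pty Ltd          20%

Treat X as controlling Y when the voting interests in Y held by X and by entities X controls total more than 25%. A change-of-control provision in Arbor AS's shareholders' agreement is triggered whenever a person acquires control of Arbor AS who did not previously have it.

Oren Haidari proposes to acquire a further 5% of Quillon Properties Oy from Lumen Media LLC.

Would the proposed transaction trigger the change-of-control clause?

The purchase adds only to Oren's holdings (Lumen's stake shrinks), so Oren is the only person who could newly come to control Arbor.
Oren holds 45% of Lumen, so Oren controls Lumen.
Oren holds 28% of Selkirk, so Oren controls Selkirk.
Oren and Lumen together hold 77% + 9% = 86% of Quillon, so Oren controls Quillon.
Selkirk and Lumen together hold 80% + 20% = 100% of Vireo, so Oren controls Vireo.
Lumen and Selkirk together hold 70% + 30% = 100% of Ridgeback, so Oren controls Ridgeback.
Quillon holds 80% of Talus, so Oren controls Talus.
Neither Oren nor any entity Oren controls holds any voting interest in Arbor.
So before the transaction, Oren does not control Arbor.
After the purchase, Oren's direct stake in Quillon rises to 77% + 5% = 82%, and Lumen's stake falls to 4%.
Oren and Lumen together hold 82% + 4% = 86% of Quillon, so Oren controls Quillon.
After the transaction, neither Oren nor any entity Oren controls holds a voting interest in Arbor, so Oren still does not control it.
No new person acquires control, so the clause is not triggered.

No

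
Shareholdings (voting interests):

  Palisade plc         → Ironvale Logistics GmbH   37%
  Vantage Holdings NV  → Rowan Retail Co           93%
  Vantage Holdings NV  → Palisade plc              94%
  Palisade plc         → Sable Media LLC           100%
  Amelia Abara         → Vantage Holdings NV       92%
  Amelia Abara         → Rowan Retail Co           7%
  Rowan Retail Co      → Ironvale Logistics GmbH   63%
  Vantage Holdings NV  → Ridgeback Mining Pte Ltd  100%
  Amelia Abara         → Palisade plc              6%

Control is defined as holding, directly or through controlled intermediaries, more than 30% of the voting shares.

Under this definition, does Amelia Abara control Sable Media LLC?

Amelia holds 92% of Vantage, so Amelia controls Vantage.
Amelia and Vantage together hold 6% + 94% = 100% of Palisade, so Amelia controls Palisade.
Palisade holds 100% of Sable, so Amelia controls Sable.

Yes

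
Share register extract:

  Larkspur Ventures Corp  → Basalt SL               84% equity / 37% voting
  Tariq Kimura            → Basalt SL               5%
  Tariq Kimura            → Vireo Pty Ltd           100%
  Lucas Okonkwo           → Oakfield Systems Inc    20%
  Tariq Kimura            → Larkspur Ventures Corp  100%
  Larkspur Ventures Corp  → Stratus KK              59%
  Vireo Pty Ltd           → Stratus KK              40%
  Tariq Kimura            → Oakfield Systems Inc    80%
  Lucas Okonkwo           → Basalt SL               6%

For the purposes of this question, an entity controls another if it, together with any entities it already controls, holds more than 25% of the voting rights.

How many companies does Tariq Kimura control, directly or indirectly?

5

Tariq holds 100% of Vireo, so Tariq controls Vireo.
Tariq holds 100% of Larkspur, so Tariq controls Larkspur.
Tariq holds 80% of Oakfield, so Tariq controls Oakfield.
Larkspur and Vireo together hold 59% + 40% = 99% of Stratus, so Tariq controls Stratus.
Larkspur and Tariq together hold 37% + 5% = 42% of Basalt, so Tariq controls Basalt.
Tariq controls 5 companies.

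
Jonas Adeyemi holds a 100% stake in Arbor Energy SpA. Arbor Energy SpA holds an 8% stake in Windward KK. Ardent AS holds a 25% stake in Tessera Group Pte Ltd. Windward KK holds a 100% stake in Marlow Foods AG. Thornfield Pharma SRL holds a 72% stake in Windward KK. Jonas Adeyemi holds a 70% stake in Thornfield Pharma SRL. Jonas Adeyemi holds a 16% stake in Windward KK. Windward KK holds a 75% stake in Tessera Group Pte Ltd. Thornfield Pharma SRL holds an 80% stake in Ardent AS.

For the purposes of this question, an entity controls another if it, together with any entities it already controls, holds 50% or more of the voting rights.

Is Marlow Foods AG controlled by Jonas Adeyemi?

Jonas holds 100% of Arbor, so Jonas controls Arbor.
Jonas holds 70% of Thornfield, so Jonas controls Thornfield.
Arbor and Thornfield and Jonas together hold 8% + 72% + 16% = 96% of Windward, so Jonas controls Windward.
Windward holds 100% of Marlow, so Jonas controls Marlow.

Yes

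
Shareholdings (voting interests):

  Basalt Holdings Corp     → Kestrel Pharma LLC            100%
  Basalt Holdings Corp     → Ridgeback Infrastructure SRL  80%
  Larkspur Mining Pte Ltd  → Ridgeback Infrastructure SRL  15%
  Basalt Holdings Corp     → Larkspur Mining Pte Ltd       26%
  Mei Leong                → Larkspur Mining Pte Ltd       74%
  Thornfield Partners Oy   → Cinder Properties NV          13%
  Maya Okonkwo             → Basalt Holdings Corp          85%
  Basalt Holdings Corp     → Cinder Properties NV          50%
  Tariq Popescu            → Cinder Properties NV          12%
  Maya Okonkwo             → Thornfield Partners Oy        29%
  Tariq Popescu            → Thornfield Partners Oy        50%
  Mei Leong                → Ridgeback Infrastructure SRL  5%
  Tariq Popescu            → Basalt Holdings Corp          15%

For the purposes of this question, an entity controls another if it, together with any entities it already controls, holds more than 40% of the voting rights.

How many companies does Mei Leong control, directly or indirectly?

Mei holds 74% of Larkspur, so Mei controls Larkspur.
No other company's threshold is met.
Mei controls 1 company.

1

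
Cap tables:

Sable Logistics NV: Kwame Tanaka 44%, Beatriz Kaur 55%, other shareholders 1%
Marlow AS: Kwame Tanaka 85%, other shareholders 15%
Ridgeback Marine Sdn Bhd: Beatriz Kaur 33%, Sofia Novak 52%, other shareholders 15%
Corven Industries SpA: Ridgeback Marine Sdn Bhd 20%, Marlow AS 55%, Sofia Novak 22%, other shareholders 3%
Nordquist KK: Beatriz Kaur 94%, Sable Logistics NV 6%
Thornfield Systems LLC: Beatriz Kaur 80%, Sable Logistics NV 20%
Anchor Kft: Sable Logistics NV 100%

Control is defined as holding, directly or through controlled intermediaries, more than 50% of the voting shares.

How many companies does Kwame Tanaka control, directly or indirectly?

2

Kwame holds 85% of Marlow, so Kwame controls Marlow.
Marlow holds 55% of Corven, so Kwame controls Corven.
No other company's threshold is met.
Kwame controls 2 companies.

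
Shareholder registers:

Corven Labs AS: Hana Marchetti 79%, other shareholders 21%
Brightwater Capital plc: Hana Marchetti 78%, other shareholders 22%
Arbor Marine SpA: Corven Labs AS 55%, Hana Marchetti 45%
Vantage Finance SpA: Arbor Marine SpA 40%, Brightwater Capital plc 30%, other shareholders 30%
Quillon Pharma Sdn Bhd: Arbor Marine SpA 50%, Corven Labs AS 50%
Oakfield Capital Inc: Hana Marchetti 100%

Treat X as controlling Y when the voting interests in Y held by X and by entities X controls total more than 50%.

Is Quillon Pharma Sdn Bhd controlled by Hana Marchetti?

Yes

Hana holds 79% of Corven, so Hana controls Corven.
Corven and Hana together hold 55% + 45% = 100% of Arbor, so Hana controls Arbor.
Arbor and Corven together hold 50% + 50% = 100% of Quillon, so Hana controls Quillon.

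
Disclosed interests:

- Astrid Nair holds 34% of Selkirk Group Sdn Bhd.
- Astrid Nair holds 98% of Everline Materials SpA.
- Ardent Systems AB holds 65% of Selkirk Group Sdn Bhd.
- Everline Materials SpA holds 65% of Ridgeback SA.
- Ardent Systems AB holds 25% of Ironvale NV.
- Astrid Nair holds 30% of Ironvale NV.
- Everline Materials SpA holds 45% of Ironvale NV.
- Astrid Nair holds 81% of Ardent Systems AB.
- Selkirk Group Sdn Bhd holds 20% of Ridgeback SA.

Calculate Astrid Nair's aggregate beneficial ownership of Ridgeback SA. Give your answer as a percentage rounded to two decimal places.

Astrid reaches Ridgeback along 3 paths.
Via Selkirk: 34% × 20% = 6.8%.
Via Ardent → Selkirk: 81% × 65% × 20% = 10.53%.
Via Everline: 98% × 65% = 63.7%.
Total: 6.8% + 10.53% + 63.7% = 81.03%.

81.03%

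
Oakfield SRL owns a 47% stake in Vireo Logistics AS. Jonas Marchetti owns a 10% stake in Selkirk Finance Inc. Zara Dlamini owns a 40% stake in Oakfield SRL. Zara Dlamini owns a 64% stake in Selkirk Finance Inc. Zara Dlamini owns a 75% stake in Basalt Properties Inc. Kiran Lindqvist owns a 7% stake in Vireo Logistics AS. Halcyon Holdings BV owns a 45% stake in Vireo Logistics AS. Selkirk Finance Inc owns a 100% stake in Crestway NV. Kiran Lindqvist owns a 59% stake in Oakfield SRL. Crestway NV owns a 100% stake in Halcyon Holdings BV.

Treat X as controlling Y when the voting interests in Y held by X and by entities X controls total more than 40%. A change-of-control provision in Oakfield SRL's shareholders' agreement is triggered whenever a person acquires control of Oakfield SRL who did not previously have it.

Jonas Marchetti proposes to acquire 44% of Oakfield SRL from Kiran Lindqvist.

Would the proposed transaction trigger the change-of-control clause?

Yes

The purchase adds only to Jonas's holdings (Kiran's stake shrinks), so Jonas is the only person who could newly come to control Oakfield.
Jonas's largest direct stake is 10% in Selkirk, which does not meet the threshold, so Jonas controls no company.
Neither Jonas nor any entity Jonas controls holds any voting interest in Oakfield.
So before the transaction, Jonas does not control Oakfield.
After the purchase, Jonas holds 44% of Oakfield directly, and Kiran's stake falls to 15%.
Jonas holds 44% of Oakfield, so Jonas controls Oakfield.
Jonas did not control Oakfield before and does after, so the clause is triggered.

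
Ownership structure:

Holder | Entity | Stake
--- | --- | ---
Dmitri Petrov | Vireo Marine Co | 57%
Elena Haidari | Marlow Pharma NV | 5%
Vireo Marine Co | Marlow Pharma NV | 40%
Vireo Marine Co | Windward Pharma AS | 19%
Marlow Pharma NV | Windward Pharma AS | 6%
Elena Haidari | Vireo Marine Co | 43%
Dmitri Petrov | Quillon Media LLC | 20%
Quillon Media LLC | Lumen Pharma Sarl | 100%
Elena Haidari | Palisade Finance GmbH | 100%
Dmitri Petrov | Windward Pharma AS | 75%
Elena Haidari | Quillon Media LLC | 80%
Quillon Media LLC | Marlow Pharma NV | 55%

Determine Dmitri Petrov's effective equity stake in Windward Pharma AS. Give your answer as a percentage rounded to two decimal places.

Dmitri reaches Windward along 4 paths.
Via Vireo: 57% × 19% = 10.83%.
Direct stake: 75% = 75%.
Via Vireo → Marlow: 57% × 40% × 6% = 1.368%.
Via Quillon → Marlow: 20% × 55% × 6% = 0.66%.
Total: 10.83% + 75% + 1.368% + 0.66% = 87.858%.
Rounded: 87.86%.

87.86%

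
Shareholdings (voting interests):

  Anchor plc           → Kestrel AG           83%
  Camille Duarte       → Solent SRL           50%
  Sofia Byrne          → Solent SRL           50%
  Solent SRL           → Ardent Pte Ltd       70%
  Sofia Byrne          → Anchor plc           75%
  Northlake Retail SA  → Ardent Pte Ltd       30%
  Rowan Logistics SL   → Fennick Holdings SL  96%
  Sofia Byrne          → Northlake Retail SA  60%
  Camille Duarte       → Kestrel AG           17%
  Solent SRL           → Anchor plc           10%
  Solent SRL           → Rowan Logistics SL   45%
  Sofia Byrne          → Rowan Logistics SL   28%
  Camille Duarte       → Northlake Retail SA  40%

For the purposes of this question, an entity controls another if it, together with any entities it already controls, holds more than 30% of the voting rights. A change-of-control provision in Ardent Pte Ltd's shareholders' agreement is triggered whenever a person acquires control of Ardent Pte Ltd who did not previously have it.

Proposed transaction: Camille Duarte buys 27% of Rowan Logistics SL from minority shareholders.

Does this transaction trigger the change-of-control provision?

The purchase changes only Camille's holdings, so Camille is the only person who could newly come to control Ardent.
Camille holds 40% of Northlake, so Camille controls Northlake.
Camille holds 50% of Solent, so Camille controls Solent.
Northlake and Solent together hold 30% + 70% = 100% of Ardent, so Camille controls Ardent.
So Camille already controls Ardent before the transaction.
After the purchase, Camille holds 27% of Rowan directly.
Camille controlled Ardent already, so this is not a new person acquiring control; every other person's position is unchanged or reduced.
No new person acquires control, so the clause is not triggered.

No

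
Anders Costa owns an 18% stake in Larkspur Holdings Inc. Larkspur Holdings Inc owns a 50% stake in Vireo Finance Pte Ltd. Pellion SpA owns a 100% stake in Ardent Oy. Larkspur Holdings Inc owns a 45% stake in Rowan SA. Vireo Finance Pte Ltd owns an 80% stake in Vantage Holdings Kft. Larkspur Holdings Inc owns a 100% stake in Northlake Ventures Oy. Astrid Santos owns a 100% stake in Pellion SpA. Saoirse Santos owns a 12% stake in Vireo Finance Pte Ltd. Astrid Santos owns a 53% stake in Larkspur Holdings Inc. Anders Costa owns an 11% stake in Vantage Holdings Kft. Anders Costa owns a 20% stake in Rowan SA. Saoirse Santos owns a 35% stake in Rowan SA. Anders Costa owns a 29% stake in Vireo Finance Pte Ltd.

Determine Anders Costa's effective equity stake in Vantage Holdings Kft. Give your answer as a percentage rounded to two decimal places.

41.40%

Anders reaches Vantage along 3 paths.
Via Vireo: 29% × 80% = 23.2%.
Via Larkspur → Vireo: 18% × 50% × 80% = 7.2%.
Direct stake: 11% = 11%.
Total: 23.2% + 7.2% + 11% = 41.4%.
Rounded: 41.40%.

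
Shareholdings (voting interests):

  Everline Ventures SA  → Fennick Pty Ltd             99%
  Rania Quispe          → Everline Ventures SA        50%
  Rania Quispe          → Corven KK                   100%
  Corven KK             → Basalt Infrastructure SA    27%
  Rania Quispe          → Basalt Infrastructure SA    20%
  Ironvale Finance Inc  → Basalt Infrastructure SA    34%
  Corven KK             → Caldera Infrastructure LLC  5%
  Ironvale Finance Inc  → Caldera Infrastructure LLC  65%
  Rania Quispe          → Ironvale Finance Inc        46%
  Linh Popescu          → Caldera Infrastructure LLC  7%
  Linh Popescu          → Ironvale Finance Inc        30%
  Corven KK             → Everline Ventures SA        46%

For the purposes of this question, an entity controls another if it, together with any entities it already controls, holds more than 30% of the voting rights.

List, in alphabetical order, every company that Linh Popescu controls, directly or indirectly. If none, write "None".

Linh's largest direct stake is 30% in Ironvale, which does not meet the threshold.

None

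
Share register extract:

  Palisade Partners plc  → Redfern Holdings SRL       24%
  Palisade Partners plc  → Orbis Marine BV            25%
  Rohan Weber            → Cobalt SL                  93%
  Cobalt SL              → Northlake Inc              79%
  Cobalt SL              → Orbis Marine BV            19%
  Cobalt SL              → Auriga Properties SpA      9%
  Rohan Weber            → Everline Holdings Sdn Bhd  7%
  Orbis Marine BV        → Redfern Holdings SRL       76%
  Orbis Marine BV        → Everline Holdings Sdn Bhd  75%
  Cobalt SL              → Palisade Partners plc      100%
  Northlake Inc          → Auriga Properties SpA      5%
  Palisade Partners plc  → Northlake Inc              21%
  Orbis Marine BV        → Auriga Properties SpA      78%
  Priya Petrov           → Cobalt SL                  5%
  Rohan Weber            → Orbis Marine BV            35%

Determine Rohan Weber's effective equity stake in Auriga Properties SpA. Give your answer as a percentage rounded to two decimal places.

Rohan reaches Auriga along 6 paths.
Via Orbis: 35% × 78% = 27.3%.
Via Cobalt → Palisade → Orbis: 93% × 100% × 25% × 78% = 18.135%.
Via Cobalt → Orbis: 93% × 19% × 78% = 13.7826%.
Via Cobalt → Palisade → Northlake: 93% × 100% × 21% × 5% = 0.9765%.
Via Cobalt → Northlake: 93% × 79% × 5% = 3.6735%.
Via Cobalt: 93% × 9% = 8.37%.
Total: 27.3% + 18.135% + 13.7826% + 0.9765% + 3.6735% + 8.37% = 72.2376%.
Rounded: 72.24%.

72.24%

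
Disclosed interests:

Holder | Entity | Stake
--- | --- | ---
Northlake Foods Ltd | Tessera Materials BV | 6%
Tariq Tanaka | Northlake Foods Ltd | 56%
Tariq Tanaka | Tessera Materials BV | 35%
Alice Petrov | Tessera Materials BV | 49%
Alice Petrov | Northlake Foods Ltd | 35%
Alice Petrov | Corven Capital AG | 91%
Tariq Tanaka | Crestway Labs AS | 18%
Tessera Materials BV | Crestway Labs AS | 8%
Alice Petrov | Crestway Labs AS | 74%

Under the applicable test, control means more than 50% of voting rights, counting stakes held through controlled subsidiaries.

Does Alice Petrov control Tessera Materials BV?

No

Alice holds 74% of Crestway, so Alice controls Crestway.
Alice holds 91% of Corven, so Alice controls Corven.
In Tessera, Alice's side holds only 49%, not > 50%.
So Alice does not control Tessera.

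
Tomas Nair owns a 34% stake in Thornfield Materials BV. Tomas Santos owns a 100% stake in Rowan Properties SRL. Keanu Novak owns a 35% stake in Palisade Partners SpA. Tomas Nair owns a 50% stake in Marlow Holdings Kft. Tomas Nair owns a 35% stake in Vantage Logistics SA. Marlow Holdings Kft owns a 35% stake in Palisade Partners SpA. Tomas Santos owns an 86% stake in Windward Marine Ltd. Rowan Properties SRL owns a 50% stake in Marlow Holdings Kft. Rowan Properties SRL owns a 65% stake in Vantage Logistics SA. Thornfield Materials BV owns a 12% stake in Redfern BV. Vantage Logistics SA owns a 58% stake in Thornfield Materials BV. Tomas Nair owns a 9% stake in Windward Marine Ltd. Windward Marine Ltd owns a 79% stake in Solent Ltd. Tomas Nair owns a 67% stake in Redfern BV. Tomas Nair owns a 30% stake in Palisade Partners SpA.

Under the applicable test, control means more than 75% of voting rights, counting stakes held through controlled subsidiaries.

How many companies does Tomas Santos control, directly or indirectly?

3

Tomas Santos holds 86% of Windward, so Tomas Santos controls Windward.
Tomas Santos holds 100% of Rowan, so Tomas Santos controls Rowan.
Windward holds 79% of Solent, so Tomas Santos controls Solent.
No other company's threshold is met.
Tomas Santos controls 3 companies.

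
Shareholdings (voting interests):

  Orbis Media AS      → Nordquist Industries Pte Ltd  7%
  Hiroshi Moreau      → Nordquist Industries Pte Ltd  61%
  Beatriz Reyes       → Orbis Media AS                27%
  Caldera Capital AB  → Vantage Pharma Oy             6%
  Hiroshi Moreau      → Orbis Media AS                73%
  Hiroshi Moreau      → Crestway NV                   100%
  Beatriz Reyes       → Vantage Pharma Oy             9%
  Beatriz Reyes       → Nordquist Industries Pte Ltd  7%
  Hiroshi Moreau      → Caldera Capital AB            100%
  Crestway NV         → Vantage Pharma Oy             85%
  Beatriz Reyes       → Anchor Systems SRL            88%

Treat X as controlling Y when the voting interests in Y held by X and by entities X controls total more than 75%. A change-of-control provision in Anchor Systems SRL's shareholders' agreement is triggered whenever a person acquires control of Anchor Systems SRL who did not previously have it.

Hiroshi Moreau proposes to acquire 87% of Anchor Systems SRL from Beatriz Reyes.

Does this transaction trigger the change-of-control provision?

Yes

The purchase adds only to Hiroshi's holdings (Beatriz's stake shrinks), so Hiroshi is the only person who could newly come to control Anchor.
Hiroshi holds 100% of Caldera, so Hiroshi controls Caldera.
Hiroshi holds 100% of Crestway, so Hiroshi controls Crestway.
Caldera and Crestway together hold 6% + 85% = 91% of Vantage, so Hiroshi controls Vantage.
Neither Hiroshi nor any entity Hiroshi controls holds any voting interest in Anchor.
So before the transaction, Hiroshi does not control Anchor.
After the purchase, Hiroshi holds 87% of Anchor directly, and Beatriz's stake falls to 1%.
Hiroshi holds 87% of Anchor, so Hiroshi controls Anchor.
Hiroshi did not control Anchor before and does after, so the clause is triggered.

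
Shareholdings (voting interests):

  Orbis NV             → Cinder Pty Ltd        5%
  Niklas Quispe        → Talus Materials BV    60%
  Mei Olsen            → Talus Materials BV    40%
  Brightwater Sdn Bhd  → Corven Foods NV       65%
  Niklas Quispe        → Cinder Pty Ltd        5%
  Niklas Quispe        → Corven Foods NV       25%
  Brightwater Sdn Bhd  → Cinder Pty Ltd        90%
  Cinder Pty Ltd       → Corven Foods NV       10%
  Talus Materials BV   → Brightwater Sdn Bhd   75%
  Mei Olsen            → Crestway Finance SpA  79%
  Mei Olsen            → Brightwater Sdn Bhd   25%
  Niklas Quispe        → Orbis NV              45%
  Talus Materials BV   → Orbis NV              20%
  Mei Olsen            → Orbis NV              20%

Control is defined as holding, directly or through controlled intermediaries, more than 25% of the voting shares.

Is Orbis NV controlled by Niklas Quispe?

Niklas holds 60% of Talus, so Niklas controls Talus.
Niklas and Talus together hold 45% + 20% = 65% of Orbis, so Niklas controls Orbis.

Yes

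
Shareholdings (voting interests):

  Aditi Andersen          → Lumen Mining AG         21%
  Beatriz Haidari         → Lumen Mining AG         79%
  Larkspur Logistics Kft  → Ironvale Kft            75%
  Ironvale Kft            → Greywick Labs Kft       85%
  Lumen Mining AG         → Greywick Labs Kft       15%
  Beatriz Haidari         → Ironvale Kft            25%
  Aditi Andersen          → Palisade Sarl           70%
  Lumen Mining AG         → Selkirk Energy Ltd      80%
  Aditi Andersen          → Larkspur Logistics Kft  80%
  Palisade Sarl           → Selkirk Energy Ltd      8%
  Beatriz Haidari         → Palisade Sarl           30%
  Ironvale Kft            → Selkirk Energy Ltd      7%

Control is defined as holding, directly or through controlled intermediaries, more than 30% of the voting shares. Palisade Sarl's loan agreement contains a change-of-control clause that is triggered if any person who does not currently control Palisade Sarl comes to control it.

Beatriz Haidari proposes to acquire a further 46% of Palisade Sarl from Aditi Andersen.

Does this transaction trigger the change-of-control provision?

Yes

The purchase adds only to Beatriz's holdings (Aditi's stake shrinks), so Beatriz is the only person who could newly come to control Palisade.
Beatriz holds 79% of Lumen, so Beatriz controls Lumen.
Lumen holds 80% of Selkirk, so Beatriz controls Selkirk.
In Palisade, Beatriz's side holds only 30%, not > 30%.
So before the transaction, Beatriz does not control Palisade.
After the purchase, Beatriz's direct stake in Palisade rises to 30% + 46% = 76%, and Aditi's stake falls to 24%.
Beatriz holds 76% of Palisade, so Beatriz controls Palisade.
Beatriz did not control Palisade before and does after, so the clause is triggered.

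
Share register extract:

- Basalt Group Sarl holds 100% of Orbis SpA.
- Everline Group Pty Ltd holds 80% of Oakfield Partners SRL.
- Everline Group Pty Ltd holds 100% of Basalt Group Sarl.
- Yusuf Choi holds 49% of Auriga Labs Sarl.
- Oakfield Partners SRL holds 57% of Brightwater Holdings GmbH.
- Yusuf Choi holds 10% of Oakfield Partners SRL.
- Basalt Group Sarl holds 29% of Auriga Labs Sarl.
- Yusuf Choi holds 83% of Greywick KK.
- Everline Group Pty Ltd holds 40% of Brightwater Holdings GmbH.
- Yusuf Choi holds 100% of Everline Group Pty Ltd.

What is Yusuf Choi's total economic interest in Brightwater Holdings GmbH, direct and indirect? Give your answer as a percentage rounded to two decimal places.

Yusuf reaches Brightwater along 3 paths.
Via Everline: 100% × 40% = 40%.
Via Everline → Oakfield: 100% × 80% × 57% = 45.6%.
Via Oakfield: 10% × 57% = 5.7%.
Total: 40% + 45.6% + 5.7% = 91.3%.
Rounded: 91.30%.

91.30%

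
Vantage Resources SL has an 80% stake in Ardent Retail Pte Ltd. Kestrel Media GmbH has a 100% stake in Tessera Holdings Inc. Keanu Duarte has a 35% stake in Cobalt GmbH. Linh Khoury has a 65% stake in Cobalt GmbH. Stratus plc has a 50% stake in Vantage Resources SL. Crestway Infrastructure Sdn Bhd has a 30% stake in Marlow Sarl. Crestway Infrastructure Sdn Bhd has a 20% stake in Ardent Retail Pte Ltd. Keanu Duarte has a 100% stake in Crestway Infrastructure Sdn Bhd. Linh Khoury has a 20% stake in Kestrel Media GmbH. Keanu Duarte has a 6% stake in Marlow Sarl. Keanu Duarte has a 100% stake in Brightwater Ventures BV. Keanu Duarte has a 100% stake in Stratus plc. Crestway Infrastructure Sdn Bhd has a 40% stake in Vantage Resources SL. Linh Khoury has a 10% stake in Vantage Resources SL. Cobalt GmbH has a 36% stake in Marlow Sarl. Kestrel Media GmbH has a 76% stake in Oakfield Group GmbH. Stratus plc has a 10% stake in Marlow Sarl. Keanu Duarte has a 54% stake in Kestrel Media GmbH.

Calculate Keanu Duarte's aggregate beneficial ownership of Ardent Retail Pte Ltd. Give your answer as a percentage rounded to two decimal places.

92.00%

Keanu reaches Ardent along 3 paths.
Via Crestway: 100% × 20% = 20%.
Via Stratus → Vantage: 100% × 50% × 80% = 40%.
Via Crestway → Vantage: 100% × 40% × 80% = 32%.
Total: 20% + 40% + 32% = 92%.
Rounded: 92.00%.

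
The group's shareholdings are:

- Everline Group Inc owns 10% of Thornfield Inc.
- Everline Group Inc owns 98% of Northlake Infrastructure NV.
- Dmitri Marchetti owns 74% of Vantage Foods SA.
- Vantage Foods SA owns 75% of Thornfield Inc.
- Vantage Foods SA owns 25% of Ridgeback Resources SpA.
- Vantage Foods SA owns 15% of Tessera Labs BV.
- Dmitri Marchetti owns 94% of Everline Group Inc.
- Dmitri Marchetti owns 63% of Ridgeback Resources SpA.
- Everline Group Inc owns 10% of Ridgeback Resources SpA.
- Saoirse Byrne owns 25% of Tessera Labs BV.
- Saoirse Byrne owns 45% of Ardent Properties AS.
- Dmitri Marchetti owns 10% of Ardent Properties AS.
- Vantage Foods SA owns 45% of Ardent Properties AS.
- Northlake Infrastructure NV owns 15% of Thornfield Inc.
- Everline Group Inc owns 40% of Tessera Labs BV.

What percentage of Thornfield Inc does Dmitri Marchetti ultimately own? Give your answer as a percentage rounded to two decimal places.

78.72%

Dmitri reaches Thornfield along 3 paths.
Via Everline → Northlake: 94% × 98% × 15% = 13.818%.
Via Vantage: 74% × 75% = 55.5%.
Via Everline: 94% × 10% = 9.4%.
Total: 13.818% + 55.5% + 9.4% = 78.718%.
Rounded: 78.72%.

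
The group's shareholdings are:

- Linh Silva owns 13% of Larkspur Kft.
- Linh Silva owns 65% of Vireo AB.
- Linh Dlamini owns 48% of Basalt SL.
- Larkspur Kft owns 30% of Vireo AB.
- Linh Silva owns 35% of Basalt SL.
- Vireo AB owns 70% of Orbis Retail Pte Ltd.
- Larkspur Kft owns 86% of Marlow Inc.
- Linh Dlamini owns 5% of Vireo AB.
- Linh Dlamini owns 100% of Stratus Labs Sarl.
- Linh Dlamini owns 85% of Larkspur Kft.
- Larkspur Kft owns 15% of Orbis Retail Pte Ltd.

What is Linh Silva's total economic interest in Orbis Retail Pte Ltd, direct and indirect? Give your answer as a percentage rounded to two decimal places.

50.18%

Linh Silva reaches Orbis along 3 paths.
Via Larkspur → Vireo: 13% × 30% × 70% = 2.73%.
Via Vireo: 65% × 70% = 45.5%.
Via Larkspur: 13% × 15% = 1.95%.
Total: 2.73% + 45.5% + 1.95% = 50.18%.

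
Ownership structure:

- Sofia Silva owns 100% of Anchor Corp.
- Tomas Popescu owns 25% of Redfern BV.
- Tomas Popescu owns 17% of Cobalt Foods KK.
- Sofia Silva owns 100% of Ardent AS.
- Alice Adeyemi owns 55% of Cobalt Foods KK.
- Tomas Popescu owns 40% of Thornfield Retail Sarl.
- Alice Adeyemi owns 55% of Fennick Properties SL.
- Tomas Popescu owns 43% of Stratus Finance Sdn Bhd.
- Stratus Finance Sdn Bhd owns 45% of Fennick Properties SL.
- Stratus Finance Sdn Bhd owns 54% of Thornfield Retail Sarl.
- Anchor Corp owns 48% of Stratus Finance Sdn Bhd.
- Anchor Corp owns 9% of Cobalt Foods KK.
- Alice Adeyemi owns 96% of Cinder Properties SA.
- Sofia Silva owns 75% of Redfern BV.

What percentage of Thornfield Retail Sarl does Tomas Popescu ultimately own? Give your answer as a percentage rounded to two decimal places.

63.22%

Tomas reaches Thornfield along 2 paths.
Direct stake: 40% = 40%.
Via Stratus: 43% × 54% = 23.22%.
Total: 40% + 23.22% = 63.22%.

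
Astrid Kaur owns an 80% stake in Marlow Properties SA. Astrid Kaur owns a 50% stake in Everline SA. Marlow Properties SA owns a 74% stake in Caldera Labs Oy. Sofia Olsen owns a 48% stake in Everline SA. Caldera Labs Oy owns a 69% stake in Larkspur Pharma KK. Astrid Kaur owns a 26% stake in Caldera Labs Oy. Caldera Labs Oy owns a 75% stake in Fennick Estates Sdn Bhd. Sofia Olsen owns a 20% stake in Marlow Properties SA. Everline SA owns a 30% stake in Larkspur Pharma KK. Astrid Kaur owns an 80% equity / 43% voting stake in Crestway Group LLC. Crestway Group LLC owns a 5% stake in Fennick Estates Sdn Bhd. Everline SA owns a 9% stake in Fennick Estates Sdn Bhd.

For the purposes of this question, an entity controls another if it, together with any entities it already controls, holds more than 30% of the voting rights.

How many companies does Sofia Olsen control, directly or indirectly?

1

Sofia holds 48% of Everline, so Sofia controls Everline.
No other company's threshold is met.
Sofia controls 1 company.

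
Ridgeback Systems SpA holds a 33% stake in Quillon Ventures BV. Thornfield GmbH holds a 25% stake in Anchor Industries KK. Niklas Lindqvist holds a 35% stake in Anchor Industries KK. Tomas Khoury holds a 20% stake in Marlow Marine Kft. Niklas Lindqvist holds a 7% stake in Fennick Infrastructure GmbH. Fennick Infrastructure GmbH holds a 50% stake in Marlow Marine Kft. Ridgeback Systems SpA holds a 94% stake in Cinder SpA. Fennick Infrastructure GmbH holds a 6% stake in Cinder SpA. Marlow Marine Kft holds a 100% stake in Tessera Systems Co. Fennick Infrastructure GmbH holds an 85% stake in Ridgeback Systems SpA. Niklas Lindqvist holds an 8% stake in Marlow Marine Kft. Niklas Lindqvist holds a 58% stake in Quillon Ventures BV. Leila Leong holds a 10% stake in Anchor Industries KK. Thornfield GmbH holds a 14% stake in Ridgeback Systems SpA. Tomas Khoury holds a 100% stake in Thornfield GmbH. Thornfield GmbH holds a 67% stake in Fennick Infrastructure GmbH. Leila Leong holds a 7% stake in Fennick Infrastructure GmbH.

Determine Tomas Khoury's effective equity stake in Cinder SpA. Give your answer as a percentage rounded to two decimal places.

70.71%

Tomas reaches Cinder along 3 paths.
Via Thornfield → Fennick: 100% × 67% × 6% = 4.02%.
Via Thornfield → Ridgeback: 100% × 14% × 94% = 13.16%.
Via Thornfield → Fennick → Ridgeback: 100% × 67% × 85% × 94% = 53.533%.
Total: 4.02% + 13.16% + 53.533% = 70.713%.
Rounded: 70.71%.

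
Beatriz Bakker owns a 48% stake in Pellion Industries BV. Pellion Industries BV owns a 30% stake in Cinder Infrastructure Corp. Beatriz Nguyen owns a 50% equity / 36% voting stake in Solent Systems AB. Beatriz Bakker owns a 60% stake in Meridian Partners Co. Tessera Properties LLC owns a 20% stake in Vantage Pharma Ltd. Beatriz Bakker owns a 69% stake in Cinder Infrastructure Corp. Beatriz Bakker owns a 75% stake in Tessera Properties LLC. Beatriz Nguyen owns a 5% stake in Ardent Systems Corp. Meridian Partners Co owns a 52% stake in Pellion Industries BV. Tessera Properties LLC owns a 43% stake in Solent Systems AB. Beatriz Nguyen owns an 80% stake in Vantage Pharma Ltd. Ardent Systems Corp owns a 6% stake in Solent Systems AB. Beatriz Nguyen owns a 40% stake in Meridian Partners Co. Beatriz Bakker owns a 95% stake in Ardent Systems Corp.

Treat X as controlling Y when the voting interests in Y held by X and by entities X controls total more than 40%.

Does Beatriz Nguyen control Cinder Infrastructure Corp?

Beatriz Nguyen holds 80% of Vantage, so Beatriz Nguyen controls Vantage.
Neither Beatriz Nguyen nor any entity Beatriz Nguyen controls holds any voting interest in Cinder.
So Beatriz Nguyen does not control Cinder.

No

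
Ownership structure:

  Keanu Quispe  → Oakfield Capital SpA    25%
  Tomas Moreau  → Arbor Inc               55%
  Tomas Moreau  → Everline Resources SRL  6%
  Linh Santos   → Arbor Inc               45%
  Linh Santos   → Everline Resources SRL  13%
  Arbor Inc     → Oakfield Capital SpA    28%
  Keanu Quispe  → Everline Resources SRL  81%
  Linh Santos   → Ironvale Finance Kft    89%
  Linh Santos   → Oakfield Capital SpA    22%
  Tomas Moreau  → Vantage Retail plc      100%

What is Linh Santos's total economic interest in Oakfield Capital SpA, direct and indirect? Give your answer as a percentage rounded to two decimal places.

34.60%

Linh reaches Oakfield along 2 paths.
Via Arbor: 45% × 28% = 12.6%.
Direct stake: 22% = 22%.
Total: 12.6% + 22% = 34.6%.
Rounded: 34.60%.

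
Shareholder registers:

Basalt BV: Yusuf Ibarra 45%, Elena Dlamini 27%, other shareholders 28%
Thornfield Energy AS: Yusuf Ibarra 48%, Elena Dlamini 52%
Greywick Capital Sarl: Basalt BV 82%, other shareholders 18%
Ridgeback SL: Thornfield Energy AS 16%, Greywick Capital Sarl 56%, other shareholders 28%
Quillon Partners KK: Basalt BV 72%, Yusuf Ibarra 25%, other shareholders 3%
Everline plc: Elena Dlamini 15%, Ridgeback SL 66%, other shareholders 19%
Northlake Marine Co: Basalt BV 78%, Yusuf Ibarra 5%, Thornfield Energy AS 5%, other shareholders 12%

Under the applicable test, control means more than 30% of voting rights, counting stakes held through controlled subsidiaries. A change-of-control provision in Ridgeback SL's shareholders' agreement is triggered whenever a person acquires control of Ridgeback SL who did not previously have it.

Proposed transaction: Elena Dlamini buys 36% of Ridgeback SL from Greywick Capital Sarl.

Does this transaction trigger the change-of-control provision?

Yes

The purchase adds only to Elena's holdings (Greywick's stake shrinks), so Elena is the only person who could newly come to control Ridgeback.
Elena holds 52% of Thornfield, so Elena controls Thornfield.
In Ridgeback, Elena's side holds only 16%, not > 30%.
So before the transaction, Elena does not control Ridgeback.
After the purchase, Elena holds 36% of Ridgeback directly, and Greywick's stake falls to 20%.
Thornfield and Elena together hold 16% + 36% = 52% of Ridgeback, so Elena controls Ridgeback.
Elena did not control Ridgeback before and does after, so the clause is triggered.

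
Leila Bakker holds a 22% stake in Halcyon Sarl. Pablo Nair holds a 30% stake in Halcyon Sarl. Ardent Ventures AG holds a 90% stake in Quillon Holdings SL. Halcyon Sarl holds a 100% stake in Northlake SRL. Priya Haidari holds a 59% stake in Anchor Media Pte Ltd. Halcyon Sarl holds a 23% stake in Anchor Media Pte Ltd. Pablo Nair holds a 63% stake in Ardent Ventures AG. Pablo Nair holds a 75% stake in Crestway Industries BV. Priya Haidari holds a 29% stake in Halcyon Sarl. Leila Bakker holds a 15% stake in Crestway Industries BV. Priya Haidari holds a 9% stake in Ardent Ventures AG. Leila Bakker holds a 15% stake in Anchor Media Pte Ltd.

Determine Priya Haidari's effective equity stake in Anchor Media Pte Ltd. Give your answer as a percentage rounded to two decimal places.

Priya reaches Anchor along 2 paths.
Via Halcyon: 29% × 23% = 6.67%.
Direct stake: 59% = 59%.
Total: 6.67% + 59% = 65.67%.

65.67%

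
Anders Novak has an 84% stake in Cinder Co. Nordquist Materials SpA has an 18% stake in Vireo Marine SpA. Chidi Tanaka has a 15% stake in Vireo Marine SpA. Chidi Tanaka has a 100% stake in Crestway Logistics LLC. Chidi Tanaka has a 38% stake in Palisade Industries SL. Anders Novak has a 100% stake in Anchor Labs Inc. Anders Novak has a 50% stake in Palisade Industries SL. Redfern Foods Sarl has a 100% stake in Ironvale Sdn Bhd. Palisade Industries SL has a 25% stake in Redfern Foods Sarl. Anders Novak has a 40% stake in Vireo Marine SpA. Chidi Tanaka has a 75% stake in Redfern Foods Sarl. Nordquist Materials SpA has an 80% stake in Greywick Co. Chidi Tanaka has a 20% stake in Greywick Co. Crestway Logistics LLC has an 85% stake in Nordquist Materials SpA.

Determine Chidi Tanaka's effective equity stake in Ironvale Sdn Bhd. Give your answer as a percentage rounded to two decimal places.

84.50%

Chidi reaches Ironvale along 2 paths.
Via Redfern: 75% × 100% = 75%.
Via Palisade → Redfern: 38% × 25% × 100% = 9.5%.
Total: 75% + 9.5% = 84.5%.
Rounded: 84.50%.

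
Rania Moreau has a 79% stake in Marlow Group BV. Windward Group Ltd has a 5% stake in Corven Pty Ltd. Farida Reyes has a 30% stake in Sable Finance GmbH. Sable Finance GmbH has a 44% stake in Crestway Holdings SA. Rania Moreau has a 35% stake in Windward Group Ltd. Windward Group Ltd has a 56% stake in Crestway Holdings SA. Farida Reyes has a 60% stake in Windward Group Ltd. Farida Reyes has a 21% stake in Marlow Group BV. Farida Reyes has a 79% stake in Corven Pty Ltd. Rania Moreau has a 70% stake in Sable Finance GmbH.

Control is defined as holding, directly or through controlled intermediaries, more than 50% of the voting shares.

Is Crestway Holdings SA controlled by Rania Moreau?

No

Rania holds 70% of Sable, so Rania controls Sable.
Rania holds 79% of Marlow, so Rania controls Marlow.
In Crestway, Rania's side holds only 44%, not > 50%.
So Rania does not control Crestway.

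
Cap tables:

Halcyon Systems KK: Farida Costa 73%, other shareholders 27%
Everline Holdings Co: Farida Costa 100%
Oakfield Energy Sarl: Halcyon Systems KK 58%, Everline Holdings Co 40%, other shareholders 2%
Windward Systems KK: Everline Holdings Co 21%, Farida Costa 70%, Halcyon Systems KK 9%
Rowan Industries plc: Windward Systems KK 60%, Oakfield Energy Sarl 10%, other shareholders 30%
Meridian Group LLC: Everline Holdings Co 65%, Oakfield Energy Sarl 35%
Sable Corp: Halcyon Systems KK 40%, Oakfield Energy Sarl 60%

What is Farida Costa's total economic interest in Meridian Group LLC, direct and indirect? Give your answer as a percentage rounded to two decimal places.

93.82%

Farida reaches Meridian along 3 paths.
Via Everline: 100% × 65% = 65%.
Via Halcyon → Oakfield: 73% × 58% × 35% = 14.819%.
Via Everline → Oakfield: 100% × 40% × 35% = 14%.
Total: 65% + 14.819% + 14% = 93.819%.
Rounded: 93.82%.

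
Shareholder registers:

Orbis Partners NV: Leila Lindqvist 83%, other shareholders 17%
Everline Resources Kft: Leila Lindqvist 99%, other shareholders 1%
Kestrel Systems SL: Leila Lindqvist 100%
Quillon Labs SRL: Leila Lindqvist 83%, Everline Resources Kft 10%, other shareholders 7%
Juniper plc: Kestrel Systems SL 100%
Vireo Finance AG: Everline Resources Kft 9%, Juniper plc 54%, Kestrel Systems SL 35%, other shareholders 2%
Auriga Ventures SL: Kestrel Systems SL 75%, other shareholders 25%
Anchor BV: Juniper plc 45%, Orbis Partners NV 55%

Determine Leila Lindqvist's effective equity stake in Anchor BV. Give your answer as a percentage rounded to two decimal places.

90.65%

Leila reaches Anchor along 2 paths.
Via Kestrel → Juniper: 100% × 100% × 45% = 45%.
Via Orbis: 83% × 55% = 45.65%.
Total: 45% + 45.65% = 90.65%.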